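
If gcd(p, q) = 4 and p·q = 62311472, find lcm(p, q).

15577868

Since gcd(p,q)·lcm(p,q) = pq, lcm = 62311472/4 = 15577868.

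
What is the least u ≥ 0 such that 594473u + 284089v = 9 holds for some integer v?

Euclid: 594473 = 2·284089 + 26295; 284089 = 10·26295 + 21139; 26295 = 1·21139 + 5156; 21139 = 4·5156 + 515; 5156 = 10·515 + 6; 515 = 85·6 + 5; 6 = 1·5 + 1; 5 = 5·1 + 0 → gcd = 1; 9 = 1·9.
Back-substitution yields 594473·(47440) + 284089·(-99271) = 1, so one solution is u = 47440·9 = 426960, v = -99271·9 = -893439.
Solutions in u differ by 284089/1 = 284089; the one in [0, 284089) is 426960 mod 284089 = 142871.

142871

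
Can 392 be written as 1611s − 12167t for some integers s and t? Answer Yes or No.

Yes

By Bézout, 1611s − 12167t = 392 has integer solutions iff gcd(1611, 12167) | 392.
Euclid: 12167 = 7·1611 + 890; 1611 = 1·890 + 721; 890 = 1·721 + 169; 721 = 4·169 + 45; 169 = 3·45 + 34; 45 = 1·34 + 11; 34 = 3·11 + 1; 11 = 11·1 + 0. gcd = 1; 392 mod 1 = 0. Yes.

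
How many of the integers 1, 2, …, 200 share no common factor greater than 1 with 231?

Prime factors of 231: 3, 7, 11. Count integers ≤ 200 divisible by none of them.
By inclusion–exclusion: 200 − ⌊200/3⌋ − ⌊200/7⌋ − ⌊200/11⌋ + ⌊200/21⌋ + ⌊200/33⌋ + ⌊200/77⌋ − ⌊200/231⌋ = 105.

105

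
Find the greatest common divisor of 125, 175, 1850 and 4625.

25

gcd(125, 175): 175 = 1·125 + 50; 125 = 2·50 + 25; 50 = 2·25 + 0 → 25
gcd(25, 1850): 1850 = 74·25 + 0 → 25
gcd(25, 4625): 4625 = 185·25 + 0 → 25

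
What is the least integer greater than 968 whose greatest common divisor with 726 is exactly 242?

1210

726 = 242·3. Any m with gcd(m, 726) = 242 is a multiple of 242, say 242s, with s coprime to 3.
Need s > 968/242, so s ≥ 5. First s ≥ 5 with gcd(s, 3) = 1 is s = 5. Thus m = 242·5 = 1210.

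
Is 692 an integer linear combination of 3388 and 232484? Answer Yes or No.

gcd(3388, 232484): 232484 = 68·3388 + 2100; 3388 = 1·2100 + 1288; 2100 = 1·1288 + 812; 1288 = 1·812 + 476; 812 = 1·476 + 336; 476 = 1·336 + 140; 336 = 2·140 + 56; 140 = 2·56 + 28; 56 = 2·28 + 0 → 28
28 does not divide 692, so a solution does not exist.

No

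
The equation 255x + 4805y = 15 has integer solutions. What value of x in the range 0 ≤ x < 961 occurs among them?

Reduce mod 4805: 255x ≡ 15 (mod 4805). With g = gcd(255, 4805) = 5 dividing 15, divide through: 51x ≡ 3 (mod 961).
Since gcd(51, 961) = 1, x ≡ 3·(51)⁻¹ ≡ 848 (mod 961). Smallest non-negative: 848.

848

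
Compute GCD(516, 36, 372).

gcd(516, 36): 516 = 14·36 + 12; 36 = 3·12 + 0 → 12
gcd(12, 372): 372 = 31·12 + 0 → 12

12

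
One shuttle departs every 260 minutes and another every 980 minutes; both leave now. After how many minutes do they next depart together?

260 = 2² · 5 · 13; 980 = 2² · 5 · 7²
max exponents: 2² · 5 · 7² · 13 = 12740

12740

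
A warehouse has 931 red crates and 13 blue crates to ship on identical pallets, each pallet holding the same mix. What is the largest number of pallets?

1

Euclid: 931 = 71·13 + 8; 13 = 1·8 + 5; 8 = 1·5 + 3; 5 = 1·3 + 2; 3 = 1·2 + 1; 2 = 2·1 + 0. Last nonzero remainder: 1.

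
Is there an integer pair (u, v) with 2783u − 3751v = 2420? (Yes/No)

gcd(2783, 3751): 3751 = 1·2783 + 968; 2783 = 2·968 + 847; 968 = 1·847 + 121; 847 = 7·121 + 0 → 121
121 divides 2420, so a solution exists.

Yes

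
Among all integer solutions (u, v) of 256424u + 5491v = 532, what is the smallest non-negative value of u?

Euclid: 256424 = 46·5491 + 3838; 5491 = 1·3838 + 1653; 3838 = 2·1653 + 532; 1653 = 3·532 + 57; 532 = 9·57 + 19; 57 = 3·19 + 0 → gcd = 19; 532 = 19·28.
Back-substitution yields 256424·(93) + 5491·(-4343) = 19, so one solution is u = 93·28 = 2604, v = -4343·28 = -121604.
Solutions in u differ by 5491/19 = 289; the one in [0, 289) is 2604 mod 289 = 3.

3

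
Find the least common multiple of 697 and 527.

21607

gcd first: 697 = 1·527 + 170; 527 = 3·170 + 17; 170 = 10·17 + 0 → gcd = 17
lcm = 697·527/gcd = 367319/17 = 21607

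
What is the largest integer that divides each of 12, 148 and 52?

gcd(12, 148): 148 = 12·12 + 4; 12 = 3·4 + 0 → 4
gcd(4, 52): 52 = 13·4 + 0 → 4

4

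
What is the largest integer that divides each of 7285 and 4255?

5

Euclid: 7285 = 1·4255 + 3030; 4255 = 1·3030 + 1225; 3030 = 2·1225 + 580; 1225 = 2·580 + 65; 580 = 8·65 + 60; 65 = 1·60 + 5; 60 = 12·5 + 0. Last nonzero remainder: 5.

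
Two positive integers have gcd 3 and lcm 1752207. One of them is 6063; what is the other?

Using mn = gcd(m,n)·lcm(m,n) = 3·1752207 = 5256621, we get n = 5256621/6063 = 867.

867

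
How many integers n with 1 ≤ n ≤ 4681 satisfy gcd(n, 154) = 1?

1824

154 = 2·7·11. Inclusion–exclusion on these primes:
4681 − ⌊4681/2⌋ − ⌊4681/7⌋ − ⌊4681/11⌋ + ⌊4681/14⌋ + ⌊4681/22⌋ + ⌊4681/77⌋ − ⌊4681/154⌋ = 1824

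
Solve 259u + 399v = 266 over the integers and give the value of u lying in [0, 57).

38

gcd(259, 399) = 7 (Euclid: 399 = 1·259 + 140; 259 = 1·140 + 119; 140 = 1·119 + 21; 119 = 5·21 + 14; 21 = 1·14 + 7; 14 = 2·7 + 0), and 7 | 266.
Extended Euclid: 259·(-20) + 399·(13) = 7. Scale by 38: u₀ = -760.
General solution u = u₀ + 57t; reducing mod 57 gives u = 38 (and v = -24).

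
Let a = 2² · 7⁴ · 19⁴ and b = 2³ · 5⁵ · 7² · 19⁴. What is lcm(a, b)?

max exponent per prime: 2³ · 5⁵ · 7⁴ · 19⁴ = 7822518025000

7822518025000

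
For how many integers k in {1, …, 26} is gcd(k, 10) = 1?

10 = 2·5. Inclusion–exclusion on these primes:
26 − ⌊26/2⌋ − ⌊26/5⌋ + ⌊26/10⌋ = 10

10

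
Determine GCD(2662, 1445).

Euclid: 2662 = 1·1445 + 1217; 1445 = 1·1217 + 228; 1217 = 5·228 + 77; 228 = 2·77 + 74; 77 = 1·74 + 3; 74 = 24·3 + 2; 3 = 1·2 + 1; 2 = 2·1 + 0. Last nonzero remainder: 1.

1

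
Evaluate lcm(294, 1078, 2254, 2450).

lcm(294, 1078) = 294·1078/gcd = 316932/98 = 3234
lcm(3234, 2254) = 3234·2254/gcd = 7289436/98 = 74382
lcm(74382, 2450) = 74382·2450/gcd = 182235900/98 = 1859550

1859550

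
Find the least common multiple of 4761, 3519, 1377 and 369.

4761 = 3² · 23²; 3519 = 3² · 17 · 23; 1377 = 3⁴ · 17; 369 = 3² · 41
lcm takes max exponent of each prime: 3⁴ · 17 · 23² · 41 = 29865753

29865753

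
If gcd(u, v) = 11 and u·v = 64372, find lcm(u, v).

5852

Since gcd(u,v)·lcm(u,v) = uv, lcm = 64372/11 = 5852.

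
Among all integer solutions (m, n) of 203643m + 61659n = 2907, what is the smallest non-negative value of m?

347

Euclid: 203643 = 3·61659 + 18666; 61659 = 3·18666 + 5661; 18666 = 3·5661 + 1683; 5661 = 3·1683 + 612; 1683 = 2·612 + 459; 612 = 1·459 + 153; 459 = 3·153 + 0 → gcd = 153; 2907 = 153·19.
Back-substitution yields 203643·(-109) + 61659·(360) = 153, so one solution is m = -109·19 = -2071, n = 360·19 = 6840.
Solutions in m differ by 61659/153 = 403; the one in [0, 403) is -2071 mod 403 = 347.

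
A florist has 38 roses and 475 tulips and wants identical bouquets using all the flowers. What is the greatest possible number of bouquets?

Euclid: 475 = 12·38 + 19; 38 = 2·19 + 0. Last nonzero remainder: 19.

19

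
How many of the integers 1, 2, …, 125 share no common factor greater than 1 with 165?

Prime factors of 165: 3, 5, 11. Count integers ≤ 125 divisible by none of them.
By inclusion–exclusion: 125 − ⌊125/3⌋ − ⌊125/5⌋ − ⌊125/11⌋ + ⌊125/15⌋ + ⌊125/33⌋ + ⌊125/55⌋ − ⌊125/165⌋ = 61.

61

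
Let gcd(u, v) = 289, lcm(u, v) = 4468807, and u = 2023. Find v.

638401

u·v = gcd·lcm = 289·4468807 = 1291485223, so v = 1291485223/2023 = 638401.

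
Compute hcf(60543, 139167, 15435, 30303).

gcd(60543, 139167): 139167 = 2·60543 + 18081; 60543 = 3·18081 + 6300; 18081 = 2·6300 + 5481; 6300 = 1·5481 + 819; 5481 = 6·819 + 567; 819 = 1·567 + 252; 567 = 2·252 + 63; 252 = 4·63 + 0 → 63
gcd(63, 15435): 15435 = 245·63 + 0 → 63
gcd(63, 30303): 30303 = 481·63 + 0 → 63

63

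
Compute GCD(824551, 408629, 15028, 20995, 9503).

221

gcd(824551, 408629): 824551 = 2·408629 + 7293; 408629 = 56·7293 + 221; 7293 = 33·221 + 0 → 221
gcd(221, 15028): 15028 = 68·221 + 0 → 221
gcd(221, 20995): 20995 = 95·221 + 0 → 221
gcd(221, 9503): 9503 = 43·221 + 0 → 221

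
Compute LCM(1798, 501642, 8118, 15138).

6560975718

1798 = 2 · 29 · 31; 501642 = 2 · 3² · 29 · 31²; 8118 = 2 · 3² · 11 · 41; 15138 = 2 · 3² · 29²
lcm takes max exponent of each prime: 2 · 3² · 11 · 29² · 31² · 41 = 6560975718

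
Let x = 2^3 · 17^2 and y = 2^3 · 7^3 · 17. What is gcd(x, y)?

136

min exponent per shared prime: 2^3 · 17 = 136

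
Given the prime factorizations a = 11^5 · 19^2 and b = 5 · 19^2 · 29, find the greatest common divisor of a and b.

361

min exponent per shared prime: 19^2 = 361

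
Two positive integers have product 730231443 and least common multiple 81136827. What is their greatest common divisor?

gcd·lcm = product, so gcd = 730231443/81136827 = 9.

9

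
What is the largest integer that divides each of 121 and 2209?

121 = 11²
2209 = 47²
Common: 1 = 1

1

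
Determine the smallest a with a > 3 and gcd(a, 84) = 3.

9

Multiples of 3 above 3: 3·2, 3·3, … . Need the cofactor coprime to 84/3 = 28.
Checking s = 2, 3, … the first with gcd(s, 28) = 1 is s = 3, giving 9.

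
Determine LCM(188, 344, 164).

188 = 2² · 47; 344 = 2³ · 43; 164 = 2² · 41
lcm takes max exponent of each prime: 2³ · 41 · 43 · 47 = 662888

662888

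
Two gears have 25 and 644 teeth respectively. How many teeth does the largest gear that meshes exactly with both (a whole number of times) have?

Euclid: 644 = 25·25 + 19; 25 = 1·19 + 6; 19 = 3·6 + 1; 6 = 6·1 + 0. Last nonzero remainder: 1.

1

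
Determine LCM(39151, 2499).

117453

39151 = 7² · 17 · 47; 2499 = 3 · 7² · 17
max exponents: 3 · 7² · 17 · 47 = 117453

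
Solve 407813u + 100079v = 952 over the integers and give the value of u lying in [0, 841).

454

Euclid: 407813 = 4·100079 + 7497; 100079 = 13·7497 + 2618; 7497 = 2·2618 + 2261; 2618 = 1·2261 + 357; 2261 = 6·357 + 119; 357 = 3·119 + 0 → gcd = 119; 952 = 119·8.
Back-substitution yields 407813·(267) + 100079·(-1088) = 119, so one solution is u = 267·8 = 2136, v = -1088·8 = -8704.
Solutions in u differ by 100079/119 = 841; the one in [0, 841) is 2136 mod 841 = 454.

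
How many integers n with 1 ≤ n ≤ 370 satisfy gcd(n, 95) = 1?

Prime factors of 95: 5, 19. Count integers ≤ 370 divisible by none of them.
By inclusion–exclusion: 370 − ⌊370/5⌋ − ⌊370/19⌋ + ⌊370/95⌋ = 280.

280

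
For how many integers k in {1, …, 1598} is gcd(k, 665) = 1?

1038

Prime factors of 665: 5, 7, 19. Count integers ≤ 1598 divisible by none of them.
By inclusion–exclusion: 1598 − ⌊1598/5⌋ − ⌊1598/7⌋ − ⌊1598/19⌋ + ⌊1598/35⌋ + ⌊1598/95⌋ + ⌊1598/133⌋ − ⌊1598/665⌋ = 1038.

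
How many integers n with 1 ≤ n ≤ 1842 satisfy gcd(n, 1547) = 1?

Prime factors of 1547: 7, 13, 17. Count integers ≤ 1842 divisible by none of them.
By inclusion–exclusion: 1842 − ⌊1842/7⌋ − ⌊1842/13⌋ − ⌊1842/17⌋ + ⌊1842/91⌋ + ⌊1842/119⌋ + ⌊1842/221⌋ − ⌊1842/1547⌋ = 1372.

1372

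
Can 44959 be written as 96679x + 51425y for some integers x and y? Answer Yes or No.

gcd(96679, 51425): 96679 = 1·51425 + 45254; 51425 = 1·45254 + 6171; 45254 = 7·6171 + 2057; 6171 = 3·2057 + 0 → 2057
2057 does not divide 44959, so a solution does not exist.

No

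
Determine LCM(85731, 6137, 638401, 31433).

2148951628183827

85731 = 3 · 17 · 41²; 6137 = 17 · 19²; 638401 = 17² · 47²; 31433 = 17 · 43²
lcm takes max exponent of each prime: 3 · 17² · 19² · 41² · 43² · 47² = 2148951628183827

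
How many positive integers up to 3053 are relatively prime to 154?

Prime factors of 154: 2, 7, 11. Count integers ≤ 3053 divisible by none of them.
By inclusion–exclusion: 3053 − ⌊3053/2⌋ − ⌊3053/7⌋ − ⌊3053/11⌋ + ⌊3053/14⌋ + ⌊3053/22⌋ + ⌊3053/77⌋ − ⌊3053/154⌋ = 1190.

1190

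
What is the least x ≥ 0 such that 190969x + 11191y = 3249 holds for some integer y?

Euclid: 190969 = 17·11191 + 722; 11191 = 15·722 + 361; 722 = 2·361 + 0 → gcd = 361; 3249 = 361·9.
Back-substitution yields 190969·(-15) + 11191·(256) = 361, so one solution is x = -15·9 = -135, y = 256·9 = 2304.
Solutions in x differ by 11191/361 = 31; the one in [0, 31) is -135 mod 31 = 20.

20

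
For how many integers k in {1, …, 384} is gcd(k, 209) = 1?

331

209 = 11·19. Inclusion–exclusion on these primes:
384 − ⌊384/11⌋ − ⌊384/19⌋ + ⌊384/209⌋ = 331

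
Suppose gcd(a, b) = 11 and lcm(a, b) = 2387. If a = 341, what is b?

77

Using ab = gcd(a,b)·lcm(a,b) = 11·2387 = 26257, we get b = 26257/341 = 77.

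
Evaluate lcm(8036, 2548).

104468

gcd first: 8036 = 3·2548 + 392; 2548 = 6·392 + 196; 392 = 2·196 + 0 → gcd = 196
lcm = 8036·2548/gcd = 20475728/196 = 104468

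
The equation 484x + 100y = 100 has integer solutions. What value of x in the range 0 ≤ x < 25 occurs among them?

0

Euclid: 484 = 4·100 + 84; 100 = 1·84 + 16; 84 = 5·16 + 4; 16 = 4·4 + 0 → gcd = 4; 100 = 4·25.
Back-substitution yields 484·(6) + 100·(-29) = 4, so one solution is x = 6·25 = 150, y = -29·25 = -725.
Solutions in x differ by 100/4 = 25; the one in [0, 25) is 150 mod 25 = 0.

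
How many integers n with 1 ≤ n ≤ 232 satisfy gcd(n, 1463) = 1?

1463 = 7·11·19. Inclusion–exclusion on these primes:
232 − ⌊232/7⌋ − ⌊232/11⌋ − ⌊232/19⌋ + ⌊232/77⌋ + ⌊232/133⌋ + ⌊232/209⌋ − ⌊232/1463⌋ = 171

171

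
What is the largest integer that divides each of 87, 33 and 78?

gcd(87, 33): 87 = 2·33 + 21; 33 = 1·21 + 12; 21 = 1·12 + 9; 12 = 1·9 + 3; 9 = 3·3 + 0 → 3
gcd(3, 78): 78 = 26·3 + 0 → 3

3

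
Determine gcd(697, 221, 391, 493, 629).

17

gcd(697, 221): 697 = 3·221 + 34; 221 = 6·34 + 17; 34 = 2·17 + 0 → 17
gcd(17, 391): 391 = 23·17 + 0 → 17
gcd(17, 493): 493 = 29·17 + 0 → 17
gcd(17, 629): 629 = 37·17 + 0 → 17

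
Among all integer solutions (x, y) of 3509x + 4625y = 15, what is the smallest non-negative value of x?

Euclid: 4625 = 1·3509 + 1116; 3509 = 3·1116 + 161; 1116 = 6·161 + 150; 161 = 1·150 + 11; 150 = 13·11 + 7; 11 = 1·7 + 4; 7 = 1·4 + 3; 4 = 1·3 + 1; 3 = 3·1 + 0 → gcd = 1; 15 = 1·15.
Back-substitution yields 3509·(1264) + 4625·(-959) = 1, so one solution is x = 1264·15 = 18960, y = -959·15 = -14385.
Solutions in x differ by 4625/1 = 4625; the one in [0, 4625) is 18960 mod 4625 = 460.

460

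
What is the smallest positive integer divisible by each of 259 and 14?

518

gcd first: 259 = 18·14 + 7; 14 = 2·7 + 0 → gcd = 7
lcm = 259·14/gcd = 3626/7 = 518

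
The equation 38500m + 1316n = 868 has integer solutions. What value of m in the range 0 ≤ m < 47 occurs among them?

30

gcd(38500, 1316) = 28 (Euclid: 38500 = 29·1316 + 336; 1316 = 3·336 + 308; 336 = 1·308 + 28; 308 = 11·28 + 0), and 28 | 868.
Extended Euclid: 38500·(4) + 1316·(-117) = 28. Scale by 31: m₀ = 124.
General solution m = m₀ + 47t; reducing mod 47 gives m = 30 (and n = -877).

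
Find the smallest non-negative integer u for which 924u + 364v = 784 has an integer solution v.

gcd(924, 364) = 28 (Euclid: 924 = 2·364 + 196; 364 = 1·196 + 168; 196 = 1·168 + 28; 168 = 6·28 + 0), and 28 | 784.
Extended Euclid: 924·(2) + 364·(-5) = 28. Scale by 28: u₀ = 56.
General solution u = u₀ + 13t; reducing mod 13 gives u = 4 (and v = -8).

4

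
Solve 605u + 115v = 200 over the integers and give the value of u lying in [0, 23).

gcd(605, 115) = 5 (Euclid: 605 = 5·115 + 30; 115 = 3·30 + 25; 30 = 1·25 + 5; 25 = 5·5 + 0), and 5 | 200.
Extended Euclid: 605·(4) + 115·(-21) = 5. Scale by 40: u₀ = 160.
General solution u = u₀ + 23t; reducing mod 23 gives u = 22 (and v = -114).

22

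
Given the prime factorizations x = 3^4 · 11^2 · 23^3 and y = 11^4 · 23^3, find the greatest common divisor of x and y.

min exponent per shared prime: 11^2 · 23^3 = 1472207

1472207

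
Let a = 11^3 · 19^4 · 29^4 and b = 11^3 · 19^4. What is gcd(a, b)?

173457251

min exponent per shared prime: 11^3 · 19^4 = 173457251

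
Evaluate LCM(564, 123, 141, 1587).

564 = 2² · 3 · 47; 123 = 3 · 41; 141 = 3 · 47; 1587 = 3 · 23²
lcm takes max exponent of each prime: 2² · 3 · 23² · 41 · 47 = 12232596

12232596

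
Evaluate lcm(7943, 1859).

87373

7943 = 13² · 47; 1859 = 11 · 13²
max exponents: 11 · 13² · 47 = 87373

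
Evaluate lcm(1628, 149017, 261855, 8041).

16686115987860

lcm(1628, 149017) = 1628·149017/gcd = 242599676/11 = 22054516
lcm(22054516, 261855) = 22054516·261855/gcd = 5775085287180/253 = 22826424060
lcm(22826424060, 8041) = 22826424060·8041/gcd = 183547275866460/11 = 16686115987860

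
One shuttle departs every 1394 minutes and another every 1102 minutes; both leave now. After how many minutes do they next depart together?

1394 = 2 · 17 · 41; 1102 = 2 · 19 · 29
max exponents: 2 · 17 · 19 · 29 · 41 = 768094

768094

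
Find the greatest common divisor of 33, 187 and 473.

11

gcd(33, 187): 187 = 5·33 + 22; 33 = 1·22 + 11; 22 = 2·11 + 0 → 11
gcd(11, 473): 473 = 43·11 + 0 → 11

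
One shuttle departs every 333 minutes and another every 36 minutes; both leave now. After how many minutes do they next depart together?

1332

gcd first: 333 = 9·36 + 9; 36 = 4·9 + 0 → gcd = 9
lcm = 333·36/gcd = 11988/9 = 1332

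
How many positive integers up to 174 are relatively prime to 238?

71

Prime factors of 238: 2, 7, 17. Count integers ≤ 174 divisible by none of them.
By inclusion–exclusion: 174 − ⌊174/2⌋ − ⌊174/7⌋ − ⌊174/17⌋ + ⌊174/14⌋ + ⌊174/34⌋ + ⌊174/119⌋ − ⌊174/238⌋ = 71.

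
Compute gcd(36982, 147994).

22

Euclid: 147994 = 4·36982 + 66; 36982 = 560·66 + 22; 66 = 3·22 + 0. Last nonzero remainder: 22.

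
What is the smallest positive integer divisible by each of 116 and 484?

116 = 2² · 29; 484 = 2² · 11²
max exponents: 2² · 11² · 29 = 14036

14036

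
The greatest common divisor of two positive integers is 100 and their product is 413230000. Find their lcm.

For any two positive integers, gcd × lcm equals their product. Hence lcm = 413230000 / 100 = 4132300.

4132300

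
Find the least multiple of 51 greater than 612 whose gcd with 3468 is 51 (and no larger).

663

gcd(t, 3468) = 51 forces 51 | t; write t = 51s. Then gcd(51s, 51·68) = 51·gcd(s, 68), so need gcd(s, 68) = 1.
51s > 612 gives s ≥ 13. The least s ≥ 13 coprime to 68 is 13, so t = 51·13 = 663.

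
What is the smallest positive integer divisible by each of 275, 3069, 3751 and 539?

41354775

lcm(275, 3069) = 275·3069/gcd = 843975/11 = 76725
lcm(76725, 3751) = 76725·3751/gcd = 287795475/341 = 843975
lcm(843975, 539) = 843975·539/gcd = 454902525/11 = 41354775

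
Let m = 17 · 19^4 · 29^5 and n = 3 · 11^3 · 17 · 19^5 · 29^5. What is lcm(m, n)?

3447515487259265631

max exponent per prime: 3 · 11^3 · 17 · 19^5 · 29^5 = 3447515487259265631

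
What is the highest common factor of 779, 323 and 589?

gcd(779, 323): 779 = 2·323 + 133; 323 = 2·133 + 57; 133 = 2·57 + 19; 57 = 3·19 + 0 → 19
gcd(19, 589): 589 = 31·19 + 0 → 19

19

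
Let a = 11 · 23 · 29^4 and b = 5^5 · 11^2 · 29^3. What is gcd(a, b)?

min exponent per shared prime: 11 · 29^3 = 268279

268279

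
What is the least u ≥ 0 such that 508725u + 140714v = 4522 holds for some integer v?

616

Reduce mod 140714: 508725u ≡ 4522 (mod 140714). With g = gcd(508725, 140714) = 133 dividing 4522, divide through: 3825u ≡ 34 (mod 1058).
Since gcd(3825, 1058) = 1, u ≡ 34·(3825)⁻¹ ≡ 616 (mod 1058). Smallest non-negative: 616.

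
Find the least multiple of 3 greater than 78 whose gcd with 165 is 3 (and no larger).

Multiples of 3 above 78: 3·27, 3·28, … . Need the cofactor coprime to 165/3 = 55.
Checking s = 27, 28, … the first with gcd(s, 55) = 1 is s = 27, giving 81.

81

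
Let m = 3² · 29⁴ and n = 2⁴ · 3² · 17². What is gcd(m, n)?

min exponent per shared prime: 3² = 9

9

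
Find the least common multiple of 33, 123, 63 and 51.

483021

lcm(33, 123) = 33·123/gcd = 4059/3 = 1353
lcm(1353, 63) = 1353·63/gcd = 85239/3 = 28413
lcm(28413, 51) = 28413·51/gcd = 1449063/3 = 483021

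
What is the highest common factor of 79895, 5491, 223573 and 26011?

19

gcd(79895, 5491): 79895 = 14·5491 + 3021; 5491 = 1·3021 + 2470; 3021 = 1·2470 + 551; 2470 = 4·551 + 266; 551 = 2·266 + 19; 266 = 14·19 + 0 → 19
gcd(19, 223573): 223573 = 11767·19 + 0 → 19
gcd(19, 26011): 26011 = 1369·19 + 0 → 19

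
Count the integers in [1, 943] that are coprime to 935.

Prime factors of 935: 5, 11, 17. Count integers ≤ 943 divisible by none of them.
By inclusion–exclusion: 943 − ⌊943/5⌋ − ⌊943/11⌋ − ⌊943/17⌋ + ⌊943/55⌋ + ⌊943/85⌋ + ⌊943/187⌋ − ⌊943/935⌋ = 647.

647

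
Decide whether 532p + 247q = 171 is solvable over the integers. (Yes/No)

Yes

By Bézout, 532p + 247q = 171 has integer solutions iff gcd(532, 247) | 171.
Euclid: 532 = 2·247 + 38; 247 = 6·38 + 19; 38 = 2·19 + 0. gcd = 19; 171 mod 19 = 0. Yes.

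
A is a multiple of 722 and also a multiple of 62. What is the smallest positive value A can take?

722 = 2 · 19²; 62 = 2 · 31
max exponents: 2 · 19² · 31 = 22382

22382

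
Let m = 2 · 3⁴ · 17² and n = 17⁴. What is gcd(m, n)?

289

min exponent per shared prime: 17² = 289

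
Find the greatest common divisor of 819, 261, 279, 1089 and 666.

9

819 = 3² · 7 · 13; 261 = 3² · 29; 279 = 3² · 31; 1089 = 3² · 11²; 666 = 2 · 3² · 37
gcd takes min exponent of each prime: 3² = 9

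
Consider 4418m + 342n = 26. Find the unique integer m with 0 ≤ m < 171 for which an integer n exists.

109

Reduce mod 342: 4418m ≡ 26 (mod 342). With g = gcd(4418, 342) = 2 dividing 26, divide through: 2209m ≡ 13 (mod 171).
Since gcd(2209, 171) = 1, m ≡ 13·(2209)⁻¹ ≡ 109 (mod 171). Smallest non-negative: 109.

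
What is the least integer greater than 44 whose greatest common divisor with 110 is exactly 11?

77

Multiples of 11 above 44: 11·5, 11·6, … . Need the cofactor coprime to 110/11 = 10.
Checking s = 5, 6, … the first with gcd(s, 10) = 1 is s = 7, giving 77.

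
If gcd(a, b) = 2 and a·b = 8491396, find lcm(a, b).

4245698

For any two positive integers, gcd × lcm equals their product. Hence lcm = 8491396 / 2 = 4245698.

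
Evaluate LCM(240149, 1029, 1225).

126078225

240149 = 7² · 13² · 29; 1029 = 3 · 7³; 1225 = 5² · 7²
lcm takes max exponent of each prime: 3 · 5² · 7³ · 13² · 29 = 126078225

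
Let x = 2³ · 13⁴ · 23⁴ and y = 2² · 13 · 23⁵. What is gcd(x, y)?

min exponent per shared prime: 2² · 13 · 23⁴ = 14551732

14551732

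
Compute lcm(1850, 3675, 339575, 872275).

lcm(1850, 3675) = 1850·3675/gcd = 6798750/25 = 271950
lcm(271950, 339575) = 271950·339575/gcd = 92347421250/25 = 3693896850
lcm(3693896850, 872275) = 3693896850·872275/gcd = 3222093874833750/925 = 3483344729550

3483344729550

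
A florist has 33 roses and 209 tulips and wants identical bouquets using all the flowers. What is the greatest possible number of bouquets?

11

Euclid: 209 = 6·33 + 11; 33 = 3·11 + 0. Last nonzero remainder: 11.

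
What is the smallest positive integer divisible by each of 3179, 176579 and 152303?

3179 = 11 · 17²; 176579 = 13 · 17² · 47; 152303 = 17³ · 31
lcm takes max exponent of each prime: 11 · 13 · 17³ · 31 · 47 = 1023628463

1023628463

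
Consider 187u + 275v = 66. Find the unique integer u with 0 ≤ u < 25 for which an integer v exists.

Reduce mod 275: 187u ≡ 66 (mod 275). With g = gcd(187, 275) = 11 dividing 66, divide through: 17u ≡ 6 (mod 25).
Since gcd(17, 25) = 1, u ≡ 6·(17)⁻¹ ≡ 18 (mod 25). Smallest non-negative: 18.

18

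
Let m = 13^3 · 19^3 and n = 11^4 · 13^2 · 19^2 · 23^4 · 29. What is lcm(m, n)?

1790486052831588827

max exponent per prime: 11^4 · 13^3 · 19^3 · 23^4 · 29 = 1790486052831588827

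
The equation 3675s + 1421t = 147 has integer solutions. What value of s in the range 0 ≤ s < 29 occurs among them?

7

Reduce mod 1421: 3675s ≡ 147 (mod 1421). With g = gcd(3675, 1421) = 49 dividing 147, divide through: 75s ≡ 3 (mod 29).
Since gcd(75, 29) = 1, s ≡ 3·(75)⁻¹ ≡ 7 (mod 29). Smallest non-negative: 7.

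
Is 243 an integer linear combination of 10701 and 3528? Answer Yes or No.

Yes

By Bézout, 10701m + 3528n = 243 has integer solutions iff gcd(10701, 3528) | 243.
Euclid: 10701 = 3·3528 + 117; 3528 = 30·117 + 18; 117 = 6·18 + 9; 18 = 2·9 + 0. gcd = 9; 243 mod 9 = 0. Yes.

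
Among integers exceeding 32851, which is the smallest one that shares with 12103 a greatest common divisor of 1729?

34580

Multiples of 1729 above 32851: 1729·20, 1729·21, … . Need the cofactor coprime to 12103/1729 = 7.
Checking s = 20, 21, … the first with gcd(s, 7) = 1 is s = 20, giving 34580.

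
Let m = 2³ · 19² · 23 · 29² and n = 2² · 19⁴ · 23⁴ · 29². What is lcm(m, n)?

max exponent per prime: 2³ · 19⁴ · 23⁴ · 29² = 245364501489608

245364501489608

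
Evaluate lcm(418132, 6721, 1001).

418132 = 2² · 11 · 13 · 17 · 43; 6721 = 11 · 13 · 47; 1001 = 7 · 11 · 13
lcm takes max exponent of each prime: 2² · 7 · 11 · 13 · 17 · 43 · 47 = 137565428

137565428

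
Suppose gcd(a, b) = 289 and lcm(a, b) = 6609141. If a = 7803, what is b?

244783

Using ab = gcd(a,b)·lcm(a,b) = 289·6609141 = 1910041749, we get b = 1910041749/7803 = 244783.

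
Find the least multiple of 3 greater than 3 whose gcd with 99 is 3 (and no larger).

99 = 3·33. Any m with gcd(m, 99) = 3 is a multiple of 3, say 3s, with s coprime to 33.
Need s > 3/3, so s ≥ 2. First s ≥ 2 with gcd(s, 33) = 1 is s = 2. Thus m = 3·2 = 6.

6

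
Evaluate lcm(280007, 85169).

3406845169

gcd first: 280007 = 3·85169 + 24500; 85169 = 3·24500 + 11669; 24500 = 2·11669 + 1162; 11669 = 10·1162 + 49; 1162 = 23·49 + 35; 49 = 1·35 + 14; 35 = 2·14 + 7; 14 = 2·7 + 0 → gcd = 7
lcm = 280007·85169/gcd = 23847916183/7 = 3406845169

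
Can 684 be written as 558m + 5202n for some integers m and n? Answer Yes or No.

Yes

By Bézout, 558m + 5202n = 684 has integer solutions iff gcd(558, 5202) | 684.
Euclid: 5202 = 9·558 + 180; 558 = 3·180 + 18; 180 = 10·18 + 0. gcd = 18; 684 mod 18 = 0. Yes.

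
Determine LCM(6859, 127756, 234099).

6859 = 19³; 127756 = 2² · 19 · 41²; 234099 = 3² · 19 · 37²
lcm takes max exponent of each prime: 2² · 3² · 19³ · 37² · 41² = 568243485036

568243485036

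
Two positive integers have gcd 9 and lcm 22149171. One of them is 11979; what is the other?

16641

Using pq = gcd(p,q)·lcm(p,q) = 9·22149171 = 199342539, we get q = 199342539/11979 = 16641.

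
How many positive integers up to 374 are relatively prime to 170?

Prime factors of 170: 2, 5, 17. Count integers ≤ 374 divisible by none of them.
By inclusion–exclusion: 374 − ⌊374/2⌋ − ⌊374/5⌋ − ⌊374/17⌋ + ⌊374/10⌋ + ⌊374/34⌋ + ⌊374/85⌋ − ⌊374/170⌋ = 141.

141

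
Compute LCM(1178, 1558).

1178 = 2 · 19 · 31; 1558 = 2 · 19 · 41
max exponents: 2 · 19 · 31 · 41 = 48298

48298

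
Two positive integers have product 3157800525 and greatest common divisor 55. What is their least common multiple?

57414555

gcd·lcm = product, so lcm = 3157800525/55 = 57414555.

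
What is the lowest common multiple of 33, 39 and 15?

33 = 3 · 11; 39 = 3 · 13; 15 = 3 · 5
lcm takes max exponent of each prime: 3 · 5 · 11 · 13 = 2145

2145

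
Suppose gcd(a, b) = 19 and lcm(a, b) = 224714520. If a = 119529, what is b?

35720

a·b = gcd·lcm = 19·224714520 = 4269575880, so b = 4269575880/119529 = 35720.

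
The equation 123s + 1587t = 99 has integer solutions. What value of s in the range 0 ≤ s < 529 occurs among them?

Euclid: 1587 = 12·123 + 111; 123 = 1·111 + 12; 111 = 9·12 + 3; 12 = 4·3 + 0 → gcd = 3; 99 = 3·33.
Back-substitution yields 123·(-129) + 1587·(10) = 3, so one solution is s = -129·33 = -4257, t = 10·33 = 330.
Solutions in s differ by 1587/3 = 529; the one in [0, 529) is -4257 mod 529 = 504.

504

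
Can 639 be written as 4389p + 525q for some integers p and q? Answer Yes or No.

gcd(4389, 525): 4389 = 8·525 + 189; 525 = 2·189 + 147; 189 = 1·147 + 42; 147 = 3·42 + 21; 42 = 2·21 + 0 → 21
21 does not divide 639, so a solution does not exist.

No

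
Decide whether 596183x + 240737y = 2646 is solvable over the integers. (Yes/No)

Yes

gcd(596183, 240737): 596183 = 2·240737 + 114709; 240737 = 2·114709 + 11319; 114709 = 10·11319 + 1519; 11319 = 7·1519 + 686; 1519 = 2·686 + 147; 686 = 4·147 + 98; 147 = 1·98 + 49; 98 = 2·49 + 0 → 49
49 divides 2646, so a solution exists.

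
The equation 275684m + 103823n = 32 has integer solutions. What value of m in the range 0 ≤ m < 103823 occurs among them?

Euclid: 275684 = 2·103823 + 68038; 103823 = 1·68038 + 35785; 68038 = 1·35785 + 32253; 35785 = 1·32253 + 3532; 32253 = 9·3532 + 465; 3532 = 7·465 + 277; 465 = 1·277 + 188; 277 = 1·188 + 89; 188 = 2·89 + 10; 89 = 8·10 + 9; 10 = 1·9 + 1; 9 = 9·1 + 0 → gcd = 1; 32 = 1·32.
Back-substitution yields 275684·(10494) + 103823·(-27865) = 1, so one solution is m = 10494·32 = 335808, n = -27865·32 = -891680.
Solutions in m differ by 103823/1 = 103823; the one in [0, 103823) is 335808 mod 103823 = 24339.

24339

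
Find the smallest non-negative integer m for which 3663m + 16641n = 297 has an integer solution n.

Euclid: 16641 = 4·3663 + 1989; 3663 = 1·1989 + 1674; 1989 = 1·1674 + 315; 1674 = 5·315 + 99; 315 = 3·99 + 18; 99 = 5·18 + 9; 18 = 2·9 + 0 → gcd = 9; 297 = 9·33.
Back-substitution yields 3663·(845) + 16641·(-186) = 9, so one solution is m = 845·33 = 27885, n = -186·33 = -6138.
Solutions in m differ by 16641/9 = 1849; the one in [0, 1849) is 27885 mod 1849 = 150.

150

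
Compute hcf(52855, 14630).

Euclid: 52855 = 3·14630 + 8965; 14630 = 1·8965 + 5665; 8965 = 1·5665 + 3300; 5665 = 1·3300 + 2365; 3300 = 1·2365 + 935; 2365 = 2·935 + 495; 935 = 1·495 + 440; 495 = 1·440 + 55; 440 = 8·55 + 0. Last nonzero remainder: 55.

55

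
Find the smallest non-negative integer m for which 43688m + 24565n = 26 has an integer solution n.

gcd(43688, 24565) = 1 (Euclid: 43688 = 1·24565 + 19123; 24565 = 1·19123 + 5442; 19123 = 3·5442 + 2797; 5442 = 1·2797 + 2645; 2797 = 1·2645 + 152; 2645 = 17·152 + 61; 152 = 2·61 + 30; 61 = 2·30 + 1; 30 = 30·1 + 0), and 1 | 26.
Extended Euclid: 43688·(-808) + 24565·(1437) = 1. Scale by 26: m₀ = -21008.
General solution m = m₀ + 24565t; reducing mod 24565 gives m = 3557 (and n = -6326).

3557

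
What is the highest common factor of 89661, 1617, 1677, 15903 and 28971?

3

gcd(89661, 1617): 89661 = 55·1617 + 726; 1617 = 2·726 + 165; 726 = 4·165 + 66; 165 = 2·66 + 33; 66 = 2·33 + 0 → 33
gcd(33, 1677): 1677 = 50·33 + 27; 33 = 1·27 + 6; 27 = 4·6 + 3; 6 = 2·3 + 0 → 3
gcd(3, 15903): 15903 = 5301·3 + 0 → 3
gcd(3, 28971): 28971 = 9657·3 + 0 → 3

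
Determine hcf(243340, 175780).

243340 = 2² · 5 · 23³
175780 = 2² · 5 · 11 · 17 · 47
Common: 2² · 5 = 20

20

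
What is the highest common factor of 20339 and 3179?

11

Euclid: 20339 = 6·3179 + 1265; 3179 = 2·1265 + 649; 1265 = 1·649 + 616; 649 = 1·616 + 33; 616 = 18·33 + 22; 33 = 1·22 + 11; 22 = 2·11 + 0. Last nonzero remainder: 11.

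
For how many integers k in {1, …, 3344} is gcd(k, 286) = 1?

Prime factors of 286: 2, 11, 13. Count integers ≤ 3344 divisible by none of them.
By inclusion–exclusion: 3344 − ⌊3344/2⌋ − ⌊3344/11⌋ − ⌊3344/13⌋ + ⌊3344/22⌋ + ⌊3344/26⌋ + ⌊3344/143⌋ − ⌊3344/286⌋ = 1403.

1403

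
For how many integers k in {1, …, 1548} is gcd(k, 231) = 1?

Prime factors of 231: 3, 7, 11. Count integers ≤ 1548 divisible by none of them.
By inclusion–exclusion: 1548 − ⌊1548/3⌋ − ⌊1548/7⌋ − ⌊1548/11⌋ + ⌊1548/21⌋ + ⌊1548/33⌋ + ⌊1548/77⌋ − ⌊1548/231⌋ = 804.

804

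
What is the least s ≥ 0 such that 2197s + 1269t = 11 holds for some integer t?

614

Euclid: 2197 = 1·1269 + 928; 1269 = 1·928 + 341; 928 = 2·341 + 246; 341 = 1·246 + 95; 246 = 2·95 + 56; 95 = 1·56 + 39; 56 = 1·39 + 17; 39 = 2·17 + 5; 17 = 3·5 + 2; 5 = 2·2 + 1; 2 = 2·1 + 0 → gcd = 1; 11 = 1·11.
Back-substitution yields 2197·(-521) + 1269·(902) = 1, so one solution is s = -521·11 = -5731, t = 902·11 = 9922.
Solutions in s differ by 1269/1 = 1269; the one in [0, 1269) is -5731 mod 1269 = 614.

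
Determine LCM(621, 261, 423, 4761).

lcm(621, 261) = 621·261/gcd = 162081/9 = 18009
lcm(18009, 423) = 18009·423/gcd = 7617807/9 = 846423
lcm(846423, 4761) = 846423·4761/gcd = 4029819903/207 = 19467729

19467729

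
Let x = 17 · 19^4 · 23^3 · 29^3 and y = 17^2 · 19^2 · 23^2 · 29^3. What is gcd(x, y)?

79178229997

min exponent per shared prime: 17 · 19^2 · 23^2 · 29^3 = 79178229997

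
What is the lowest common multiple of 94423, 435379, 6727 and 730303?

14361235627167779

94423 = 7² · 41 · 47; 435379 = 7 · 37 · 41²; 6727 = 7 · 31²; 730303 = 7 · 17² · 19²
lcm takes max exponent of each prime: 7² · 17² · 19² · 31² · 37 · 41² · 47 = 14361235627167779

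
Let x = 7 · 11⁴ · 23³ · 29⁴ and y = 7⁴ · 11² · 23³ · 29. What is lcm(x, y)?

302509069922836007

max exponent per prime: 7⁴ · 11⁴ · 23³ · 29⁴ = 302509069922836007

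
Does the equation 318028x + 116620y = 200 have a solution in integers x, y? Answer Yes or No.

Yes

gcd(318028, 116620): 318028 = 2·116620 + 84788; 116620 = 1·84788 + 31832; 84788 = 2·31832 + 21124; 31832 = 1·21124 + 10708; 21124 = 1·10708 + 10416; 10708 = 1·10416 + 292; 10416 = 35·292 + 196; 292 = 1·196 + 96; 196 = 2·96 + 4; 96 = 24·4 + 0 → 4
4 divides 200, so a solution exists.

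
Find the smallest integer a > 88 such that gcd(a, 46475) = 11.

46475 = 11·4225. Any a with gcd(a, 46475) = 11 is a multiple of 11, say 11s, with s coprime to 4225.
Need s > 88/11, so s ≥ 9. First s ≥ 9 with gcd(s, 4225) = 1 is s = 9. Thus a = 11·9 = 99.

99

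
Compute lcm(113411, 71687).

427899703

gcd first: 113411 = 1·71687 + 41724; 71687 = 1·41724 + 29963; 41724 = 1·29963 + 11761; 29963 = 2·11761 + 6441; 11761 = 1·6441 + 5320; 6441 = 1·5320 + 1121; 5320 = 4·1121 + 836; 1121 = 1·836 + 285; 836 = 2·285 + 266; 285 = 1·266 + 19; 266 = 14·19 + 0 → gcd = 19
lcm = 113411·71687/gcd = 8130094357/19 = 427899703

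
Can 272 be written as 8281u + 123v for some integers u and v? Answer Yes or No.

Yes

gcd(8281, 123): 8281 = 67·123 + 40; 123 = 3·40 + 3; 40 = 13·3 + 1; 3 = 3·1 + 0 → 1
1 divides 272, so a solution exists.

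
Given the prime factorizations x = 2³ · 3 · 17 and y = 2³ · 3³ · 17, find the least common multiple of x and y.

3672

max exponent per prime: 2³ · 3³ · 17 = 3672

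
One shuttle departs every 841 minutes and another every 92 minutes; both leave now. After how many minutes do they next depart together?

gcd first: 841 = 9·92 + 13; 92 = 7·13 + 1; 13 = 13·1 + 0 → gcd = 1
lcm = 841·92/gcd = 77372/1 = 77372

77372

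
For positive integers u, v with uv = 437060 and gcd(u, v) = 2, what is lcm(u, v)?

218530

gcd·lcm = product, so lcm = 437060/2 = 218530.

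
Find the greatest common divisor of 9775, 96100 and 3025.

gcd(9775, 96100): 96100 = 9·9775 + 8125; 9775 = 1·8125 + 1650; 8125 = 4·1650 + 1525; 1650 = 1·1525 + 125; 1525 = 12·125 + 25; 125 = 5·25 + 0 → 25
gcd(25, 3025): 3025 = 121·25 + 0 → 25

25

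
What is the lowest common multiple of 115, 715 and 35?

lcm(115, 715) = 115·715/gcd = 82225/5 = 16445
lcm(16445, 35) = 16445·35/gcd = 575575/5 = 115115

115115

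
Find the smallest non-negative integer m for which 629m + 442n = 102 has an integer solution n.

gcd(629, 442) = 17 (Euclid: 629 = 1·442 + 187; 442 = 2·187 + 68; 187 = 2·68 + 51; 68 = 1·51 + 17; 51 = 3·17 + 0), and 17 | 102.
Extended Euclid: 629·(-7) + 442·(10) = 17. Scale by 6: m₀ = -42.
General solution m = m₀ + 26t; reducing mod 26 gives m = 10 (and n = -14).

10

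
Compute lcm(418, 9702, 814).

418 = 2 · 11 · 19; 9702 = 2 · 3² · 7² · 11; 814 = 2 · 11 · 37
lcm takes max exponent of each prime: 2 · 3² · 7² · 11 · 19 · 37 = 6820506

6820506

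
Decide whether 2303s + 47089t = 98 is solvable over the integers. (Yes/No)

By Bézout, 2303s + 47089t = 98 has integer solutions iff gcd(2303, 47089) | 98.
Euclid: 47089 = 20·2303 + 1029; 2303 = 2·1029 + 245; 1029 = 4·245 + 49; 245 = 5·49 + 0. gcd = 49; 98 mod 49 = 0. Yes.

Yes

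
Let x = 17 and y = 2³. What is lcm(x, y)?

136

max exponent per prime: 2³ · 17 = 136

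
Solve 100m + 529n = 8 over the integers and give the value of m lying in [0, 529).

gcd(100, 529) = 1 (Euclid: 529 = 5·100 + 29; 100 = 3·29 + 13; 29 = 2·13 + 3; 13 = 4·3 + 1; 3 = 3·1 + 0), and 1 | 8.
Extended Euclid: 100·(164) + 529·(-31) = 1. Scale by 8: m₀ = 1312.
General solution m = m₀ + 529t; reducing mod 529 gives m = 254 (and n = -48).

254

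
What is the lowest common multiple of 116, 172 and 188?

234436

116 = 2² · 29; 172 = 2² · 43; 188 = 2² · 47
lcm takes max exponent of each prime: 2² · 29 · 43 · 47 = 234436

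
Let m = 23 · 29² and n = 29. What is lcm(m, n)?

19343

max exponent per prime: 23 · 29² = 19343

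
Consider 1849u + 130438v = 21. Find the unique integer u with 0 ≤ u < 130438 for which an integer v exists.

67935

Euclid: 130438 = 70·1849 + 1008; 1849 = 1·1008 + 841; 1008 = 1·841 + 167; 841 = 5·167 + 6; 167 = 27·6 + 5; 6 = 1·5 + 1; 5 = 5·1 + 0 → gcd = 1; 21 = 1·21.
Back-substitution yields 1849·(21869) + 130438·(-310) = 1, so one solution is u = 21869·21 = 459249, v = -310·21 = -6510.
Solutions in u differ by 130438/1 = 130438; the one in [0, 130438) is 459249 mod 130438 = 67935.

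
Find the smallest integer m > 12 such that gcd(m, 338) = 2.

338 = 2·169. Any m with gcd(m, 338) = 2 is a multiple of 2, say 2s, with s coprime to 169.
Need s > 12/2, so s ≥ 7. First s ≥ 7 with gcd(s, 169) = 1 is s = 7. Thus m = 2·7 = 14.

14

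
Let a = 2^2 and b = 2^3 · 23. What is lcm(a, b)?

184

max exponent per prime: 2^3 · 23 = 184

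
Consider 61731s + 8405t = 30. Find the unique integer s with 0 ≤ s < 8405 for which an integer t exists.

gcd(61731, 8405) = 1 (Euclid: 61731 = 7·8405 + 2896; 8405 = 2·2896 + 2613; 2896 = 1·2613 + 283; 2613 = 9·283 + 66; 283 = 4·66 + 19; 66 = 3·19 + 9; 19 = 2·9 + 1; 9 = 9·1 + 0), and 1 | 30.
Extended Euclid: 61731·(891) + 8405·(-6544) = 1. Scale by 30: s₀ = 26730.
General solution s = s₀ + 8405k; reducing mod 8405 gives s = 1515 (and t = -11127).

1515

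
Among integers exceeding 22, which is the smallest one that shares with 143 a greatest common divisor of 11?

gcd(k, 143) = 11 forces 11 | k; write k = 11s. Then gcd(11s, 11·13) = 11·gcd(s, 13), so need gcd(s, 13) = 1.
11s > 22 gives s ≥ 3. The least s ≥ 3 coprime to 13 is 3, so k = 11·3 = 33.

33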